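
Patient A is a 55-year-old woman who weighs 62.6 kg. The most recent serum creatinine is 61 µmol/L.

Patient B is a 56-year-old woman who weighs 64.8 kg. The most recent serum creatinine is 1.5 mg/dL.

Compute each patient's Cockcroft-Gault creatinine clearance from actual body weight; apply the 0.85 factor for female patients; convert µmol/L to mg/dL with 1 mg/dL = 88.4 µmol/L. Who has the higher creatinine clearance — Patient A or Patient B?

Patient A

Patient A: SCr = 61 / 88.4 = 0.69 mg/dL
Patient A: CrCl = (140 − 55) × 62.6 / (72 × 0.69) × 0.85 = 5321.0 / 49.68 × 0.85 ≈ 91.0 mL/min
Patient B: CrCl = (140 − 56) × 64.8 / (72 × 1.5) × 0.85 = 5443.2 / 108.00 × 0.85 ≈ 42.8 mL/min
91.0 vs 42.8 mL/min → Patient A is higher.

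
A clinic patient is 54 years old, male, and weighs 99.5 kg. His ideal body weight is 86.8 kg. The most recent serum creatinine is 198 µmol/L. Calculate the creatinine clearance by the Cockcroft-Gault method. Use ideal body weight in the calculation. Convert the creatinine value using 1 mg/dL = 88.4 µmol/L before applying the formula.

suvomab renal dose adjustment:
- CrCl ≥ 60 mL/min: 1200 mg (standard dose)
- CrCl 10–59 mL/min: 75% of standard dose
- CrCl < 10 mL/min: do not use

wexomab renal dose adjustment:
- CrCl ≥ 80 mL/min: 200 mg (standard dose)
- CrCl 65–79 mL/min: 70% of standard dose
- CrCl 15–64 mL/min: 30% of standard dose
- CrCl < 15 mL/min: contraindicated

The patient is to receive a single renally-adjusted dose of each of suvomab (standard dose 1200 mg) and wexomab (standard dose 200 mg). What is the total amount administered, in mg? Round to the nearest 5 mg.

SCr = 198 / 88.4 = 2.24 mg/dL
CrCl = (140 − 54) × 86.8 / (72 × 2.24) = 7464.8 / 161.28 ≈ 46.3 mL/min
CrCl ≈ 46 mL/min.
suvomab: 10–59 mL/min → 75% of 1200 mg = 900 mg.
wexomab: 15–64 mL/min → 30% of 200 mg = 60 mg.
Total = 900 + 60 = 960 mg.

960 mg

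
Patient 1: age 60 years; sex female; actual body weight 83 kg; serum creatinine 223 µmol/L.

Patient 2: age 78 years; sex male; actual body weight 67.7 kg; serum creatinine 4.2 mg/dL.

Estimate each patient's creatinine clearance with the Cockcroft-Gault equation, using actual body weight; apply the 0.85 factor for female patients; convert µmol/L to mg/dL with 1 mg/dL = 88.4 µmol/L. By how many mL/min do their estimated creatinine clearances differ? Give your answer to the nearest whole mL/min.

Patient 1: SCr = 223 / 88.4 = 2.523 mg/dL
Patient 1: CrCl = (140 − 60) × 83 / (72 × 2.523) × 0.85 = 6640.0 / 181.66 × 0.85 ≈ 31.1 mL/min
Patient 2: CrCl = (140 − 78) × 67.7 / (72 × 4.2) = 4197.4 / 302.40 ≈ 13.9 mL/min
|31.1 − 13.9| = 17.2 mL/min

17 mL/min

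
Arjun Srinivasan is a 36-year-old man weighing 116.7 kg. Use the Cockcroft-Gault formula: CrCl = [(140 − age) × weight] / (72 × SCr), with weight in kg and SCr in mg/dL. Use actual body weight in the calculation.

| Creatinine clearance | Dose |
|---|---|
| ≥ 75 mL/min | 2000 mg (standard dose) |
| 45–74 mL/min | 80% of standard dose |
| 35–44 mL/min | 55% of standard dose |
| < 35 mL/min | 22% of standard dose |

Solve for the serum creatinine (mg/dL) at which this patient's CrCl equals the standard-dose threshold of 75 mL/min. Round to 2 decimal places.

2.25 mg/dL

Standard dose requires CrCl ≥ 75 mL/min.
Set (140 − 36) × 116.7 / (72 × SCr) = 75
SCr = (140 − 36) × 116.7 / (72 × 75) = 2.248 mg/dL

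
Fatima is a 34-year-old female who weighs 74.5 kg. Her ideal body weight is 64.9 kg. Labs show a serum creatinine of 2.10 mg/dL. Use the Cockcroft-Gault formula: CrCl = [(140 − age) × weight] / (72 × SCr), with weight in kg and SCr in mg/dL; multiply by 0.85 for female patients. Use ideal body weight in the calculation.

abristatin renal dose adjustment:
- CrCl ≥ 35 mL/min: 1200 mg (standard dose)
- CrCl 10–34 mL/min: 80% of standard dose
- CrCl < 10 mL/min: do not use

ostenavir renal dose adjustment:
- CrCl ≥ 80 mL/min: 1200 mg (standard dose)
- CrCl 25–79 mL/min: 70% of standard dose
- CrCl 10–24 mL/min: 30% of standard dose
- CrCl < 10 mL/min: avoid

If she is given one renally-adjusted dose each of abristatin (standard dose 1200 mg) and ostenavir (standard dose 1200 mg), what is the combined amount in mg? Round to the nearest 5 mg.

2040 mg

CrCl = (140 − 34) × 64.9 / (72 × 2.1) × 0.85 = 6879.4 / 151.20 × 0.85 ≈ 38.7 mL/min
CrCl ≈ 39 mL/min.
abristatin: ≥ 35 mL/min → 100% of 1200 mg = 1200 mg.
ostenavir: 25–79 mL/min → 70% of 1200 mg = 840 mg.
Total = 1200 + 840 = 2040 mg.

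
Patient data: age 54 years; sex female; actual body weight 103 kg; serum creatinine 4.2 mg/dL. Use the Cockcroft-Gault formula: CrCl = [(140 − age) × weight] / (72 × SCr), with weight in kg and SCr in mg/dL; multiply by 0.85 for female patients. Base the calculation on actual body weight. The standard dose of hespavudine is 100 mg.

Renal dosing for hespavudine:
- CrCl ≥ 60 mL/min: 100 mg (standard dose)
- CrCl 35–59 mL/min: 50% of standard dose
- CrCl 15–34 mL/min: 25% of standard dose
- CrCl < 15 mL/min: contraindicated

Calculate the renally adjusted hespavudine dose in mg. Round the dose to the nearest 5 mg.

CrCl = (140 − 54) × 103 / (72 × 4.2) × 0.85 = 8858.0 / 302.40 × 0.85 ≈ 24.9 mL/min
CrCl ≈ 25 mL/min → bracket 15–34 mL/min.
25% of 100 mg = 25 mg

25 mg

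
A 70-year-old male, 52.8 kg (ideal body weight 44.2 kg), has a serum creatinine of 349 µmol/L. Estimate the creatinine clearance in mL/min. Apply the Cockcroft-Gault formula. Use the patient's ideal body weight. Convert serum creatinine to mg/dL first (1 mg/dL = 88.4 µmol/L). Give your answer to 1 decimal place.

SCr = 349 / 88.4 = 3.948 mg/dL
CrCl = (140 − 70) × 44.2 / (72 × 3.948) = 3094.0 / 284.26 ≈ 10.9 mL/min

10.9 mL/min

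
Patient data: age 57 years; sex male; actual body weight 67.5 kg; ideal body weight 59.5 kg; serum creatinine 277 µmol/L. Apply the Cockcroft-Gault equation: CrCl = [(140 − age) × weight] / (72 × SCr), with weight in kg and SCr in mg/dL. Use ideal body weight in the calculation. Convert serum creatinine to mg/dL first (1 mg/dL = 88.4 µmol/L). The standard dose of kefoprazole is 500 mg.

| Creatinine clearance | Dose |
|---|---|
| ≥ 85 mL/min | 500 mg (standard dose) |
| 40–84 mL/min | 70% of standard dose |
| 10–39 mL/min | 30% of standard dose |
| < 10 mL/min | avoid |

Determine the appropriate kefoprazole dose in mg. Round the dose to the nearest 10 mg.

SCr = 277 / 88.4 = 3.133 mg/dL
CrCl = (140 − 57) × 59.5 / (72 × 3.133) = 4938.5 / 225.58 ≈ 21.9 mL/min
CrCl ≈ 22 mL/min → bracket 10–39 mL/min.
30% of 500 mg = 150 mg

150 mg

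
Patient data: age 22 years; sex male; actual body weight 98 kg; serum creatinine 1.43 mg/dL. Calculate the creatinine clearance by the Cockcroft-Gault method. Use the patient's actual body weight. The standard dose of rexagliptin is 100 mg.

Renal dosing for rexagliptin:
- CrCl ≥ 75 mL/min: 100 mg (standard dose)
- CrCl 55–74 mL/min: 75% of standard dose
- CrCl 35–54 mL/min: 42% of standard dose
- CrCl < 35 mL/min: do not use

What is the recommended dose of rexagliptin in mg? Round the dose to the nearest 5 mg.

100 mg

CrCl = (140 − 22) × 98 / (72 × 1.43) = 11564.0 / 102.96 ≈ 112.3 mL/min
CrCl ≈ 112 mL/min → bracket ≥ 75 mL/min.
100% of 100 mg = 100 mg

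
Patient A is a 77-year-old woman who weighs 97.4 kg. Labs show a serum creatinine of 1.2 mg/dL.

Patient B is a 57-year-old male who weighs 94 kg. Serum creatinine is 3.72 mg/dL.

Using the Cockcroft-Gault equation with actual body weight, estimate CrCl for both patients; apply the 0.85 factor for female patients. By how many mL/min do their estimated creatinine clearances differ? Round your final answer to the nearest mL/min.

31 mL/min

Patient A: CrCl = (140 − 77) × 97.4 / (72 × 1.2) × 0.85 = 6136.2 / 86.40 × 0.85 ≈ 60.4 mL/min
Patient B: CrCl = (140 − 57) × 94 / (72 × 3.72) = 7802.0 / 267.84 ≈ 29.1 mL/min
|60.4 − 29.1| = 31.3 mL/min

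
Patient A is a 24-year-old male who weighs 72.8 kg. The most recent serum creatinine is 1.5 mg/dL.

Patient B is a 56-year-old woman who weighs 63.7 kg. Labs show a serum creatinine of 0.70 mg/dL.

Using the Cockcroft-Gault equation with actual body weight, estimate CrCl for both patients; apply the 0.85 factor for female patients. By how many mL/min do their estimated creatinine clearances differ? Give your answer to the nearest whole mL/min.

Patient A: CrCl = (140 − 24) × 72.8 / (72 × 1.5) = 8444.8 / 108.00 ≈ 78.2 mL/min
Patient B: CrCl = (140 − 56) × 63.7 / (72 × 0.7) × 0.85 = 5350.8 / 50.40 × 0.85 ≈ 90.2 mL/min
|78.2 − 90.2| = 12.0 mL/min

12 mL/min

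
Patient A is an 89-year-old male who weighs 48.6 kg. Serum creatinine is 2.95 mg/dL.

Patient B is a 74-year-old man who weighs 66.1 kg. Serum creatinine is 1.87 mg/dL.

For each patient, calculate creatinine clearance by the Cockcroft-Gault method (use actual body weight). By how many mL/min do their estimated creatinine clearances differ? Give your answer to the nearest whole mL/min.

21 mL/min

Patient A: CrCl = (140 − 89) × 48.6 / (72 × 2.95) = 2478.6 / 212.40 ≈ 11.7 mL/min
Patient B: CrCl = (140 − 74) × 66.1 / (72 × 1.87) = 4362.6 / 134.64 ≈ 32.4 mL/min
|11.7 − 32.4| = 20.7 mL/min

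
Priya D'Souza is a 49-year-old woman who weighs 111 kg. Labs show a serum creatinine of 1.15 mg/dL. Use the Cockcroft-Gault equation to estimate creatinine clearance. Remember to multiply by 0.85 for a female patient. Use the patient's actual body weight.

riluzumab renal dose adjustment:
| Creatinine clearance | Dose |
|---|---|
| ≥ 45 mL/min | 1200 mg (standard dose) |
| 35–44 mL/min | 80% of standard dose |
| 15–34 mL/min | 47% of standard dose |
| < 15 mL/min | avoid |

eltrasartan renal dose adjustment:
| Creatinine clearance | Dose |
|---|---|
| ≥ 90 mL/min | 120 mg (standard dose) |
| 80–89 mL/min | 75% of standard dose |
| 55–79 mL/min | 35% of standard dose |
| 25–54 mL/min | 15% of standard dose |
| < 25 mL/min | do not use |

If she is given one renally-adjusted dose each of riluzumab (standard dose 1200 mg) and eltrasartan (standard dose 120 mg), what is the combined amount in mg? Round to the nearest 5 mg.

CrCl = (140 − 49) × 111 / (72 × 1.15) × 0.85 = 10101.0 / 82.80 × 0.85 ≈ 103.7 mL/min
CrCl ≈ 104 mL/min.
riluzumab: ≥ 45 mL/min → 100% of 1200 mg = 1200 mg.
eltrasartan: ≥ 90 mL/min → 100% of 120 mg = 120 mg.
Total = 1200 + 120 = 1320 mg.

1320 mg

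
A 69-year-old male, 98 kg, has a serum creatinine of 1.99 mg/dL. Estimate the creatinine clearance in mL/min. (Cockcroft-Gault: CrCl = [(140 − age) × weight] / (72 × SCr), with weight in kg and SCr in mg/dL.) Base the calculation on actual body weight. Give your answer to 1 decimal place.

CrCl = (140 − 69) × 98 / (72 × 1.99) = 6958.0 / 143.28 ≈ 48.6 mL/min

48.6 mL/min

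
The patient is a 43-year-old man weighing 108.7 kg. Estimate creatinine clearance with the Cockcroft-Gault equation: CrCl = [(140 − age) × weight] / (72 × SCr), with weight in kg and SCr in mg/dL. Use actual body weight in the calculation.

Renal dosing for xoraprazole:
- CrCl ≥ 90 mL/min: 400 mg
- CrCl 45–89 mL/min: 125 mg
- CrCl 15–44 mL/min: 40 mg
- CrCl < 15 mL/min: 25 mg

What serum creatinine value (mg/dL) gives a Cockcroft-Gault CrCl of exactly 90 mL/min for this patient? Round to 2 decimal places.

1.63 mg/dL

Standard dose requires CrCl ≥ 90 mL/min.
Set (140 − 43) × 108.7 / (72 × SCr) = 90
SCr = (140 − 43) × 108.7 / (72 × 90) = 1.627 mg/dL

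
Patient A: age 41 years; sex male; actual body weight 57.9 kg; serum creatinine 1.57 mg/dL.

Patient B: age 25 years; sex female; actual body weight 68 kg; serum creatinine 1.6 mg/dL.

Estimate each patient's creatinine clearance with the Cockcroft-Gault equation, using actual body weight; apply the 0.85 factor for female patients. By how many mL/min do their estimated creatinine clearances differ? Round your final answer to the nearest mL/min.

7 mL/min

Patient A: CrCl = (140 − 41) × 57.9 / (72 × 1.57) = 5732.1 / 113.04 ≈ 50.7 mL/min
Patient B: CrCl = (140 − 25) × 68 / (72 × 1.6) × 0.85 = 7820.0 / 115.20 × 0.85 ≈ 57.7 mL/min
|50.7 − 57.7| = 7.0 mL/min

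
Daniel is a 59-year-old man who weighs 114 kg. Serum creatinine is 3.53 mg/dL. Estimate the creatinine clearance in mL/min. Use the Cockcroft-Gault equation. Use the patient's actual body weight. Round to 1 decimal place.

CrCl = (140 − 59) × 114 / (72 × 3.53) = 9234.0 / 254.16 ≈ 36.3 mL/min

36.3 mL/min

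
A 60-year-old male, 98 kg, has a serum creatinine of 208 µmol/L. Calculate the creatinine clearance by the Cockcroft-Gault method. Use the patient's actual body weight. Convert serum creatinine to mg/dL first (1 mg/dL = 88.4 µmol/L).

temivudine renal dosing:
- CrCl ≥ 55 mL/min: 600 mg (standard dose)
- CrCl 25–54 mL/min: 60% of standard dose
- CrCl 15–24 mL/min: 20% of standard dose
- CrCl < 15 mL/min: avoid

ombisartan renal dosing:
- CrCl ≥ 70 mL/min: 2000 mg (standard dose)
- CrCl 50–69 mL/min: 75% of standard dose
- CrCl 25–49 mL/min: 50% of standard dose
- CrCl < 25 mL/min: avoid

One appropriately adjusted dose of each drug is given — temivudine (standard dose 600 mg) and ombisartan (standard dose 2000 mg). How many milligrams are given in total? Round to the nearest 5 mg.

1360 mg

SCr = 208 / 88.4 = 2.353 mg/dL
CrCl = (140 − 60) × 98 / (72 × 2.353) = 7840.0 / 169.42 ≈ 46.3 mL/min
CrCl ≈ 46 mL/min.
temivudine: 25–54 mL/min → 60% of 600 mg = 360 mg.
ombisartan: 25–49 mL/min → 50% of 2000 mg = 1000 mg.
Total = 360 + 1000 = 1360 mg.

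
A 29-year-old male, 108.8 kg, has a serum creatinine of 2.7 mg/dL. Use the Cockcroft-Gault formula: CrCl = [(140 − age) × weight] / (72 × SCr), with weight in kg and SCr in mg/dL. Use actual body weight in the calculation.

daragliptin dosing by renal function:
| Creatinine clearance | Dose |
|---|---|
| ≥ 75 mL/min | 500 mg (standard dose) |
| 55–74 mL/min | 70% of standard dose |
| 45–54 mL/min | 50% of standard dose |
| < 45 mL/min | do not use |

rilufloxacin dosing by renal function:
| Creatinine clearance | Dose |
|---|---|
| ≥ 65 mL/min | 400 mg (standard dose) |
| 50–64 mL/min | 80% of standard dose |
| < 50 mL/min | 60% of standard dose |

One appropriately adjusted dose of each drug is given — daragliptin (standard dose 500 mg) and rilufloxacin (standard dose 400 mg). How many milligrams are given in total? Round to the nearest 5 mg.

CrCl = (140 − 29) × 108.8 / (72 × 2.7) = 12076.8 / 194.40 ≈ 62.1 mL/min
CrCl ≈ 62 mL/min.
daragliptin: 55–74 mL/min → 70% of 500 mg = 350 mg.
rilufloxacin: 50–64 mL/min → 80% of 400 mg = 320 mg.
Total = 350 + 320 = 670 mg.

670 mg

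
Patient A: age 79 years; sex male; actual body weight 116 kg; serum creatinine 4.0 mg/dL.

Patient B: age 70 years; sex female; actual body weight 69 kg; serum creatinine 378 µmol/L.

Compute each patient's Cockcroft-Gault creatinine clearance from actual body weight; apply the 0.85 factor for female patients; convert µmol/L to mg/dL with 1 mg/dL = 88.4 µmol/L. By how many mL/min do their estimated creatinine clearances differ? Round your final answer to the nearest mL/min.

11 mL/min

Patient A: CrCl = (140 − 79) × 116 / (72 × 4) = 7076.0 / 288.00 ≈ 24.6 mL/min
Patient B: SCr = 378 / 88.4 = 4.276 mg/dL
Patient B: CrCl = (140 − 70) × 69 / (72 × 4.276) × 0.85 = 4830.0 / 307.87 × 0.85 ≈ 13.3 mL/min
|24.6 − 13.3| = 11.3 mL/min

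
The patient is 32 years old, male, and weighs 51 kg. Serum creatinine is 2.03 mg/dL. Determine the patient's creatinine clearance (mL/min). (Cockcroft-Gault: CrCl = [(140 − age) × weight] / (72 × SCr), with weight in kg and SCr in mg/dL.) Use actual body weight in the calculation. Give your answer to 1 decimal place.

37.7 mL/min

CrCl = (140 − 32) × 51 / (72 × 2.03) = 5508.0 / 146.16 ≈ 37.7 mL/min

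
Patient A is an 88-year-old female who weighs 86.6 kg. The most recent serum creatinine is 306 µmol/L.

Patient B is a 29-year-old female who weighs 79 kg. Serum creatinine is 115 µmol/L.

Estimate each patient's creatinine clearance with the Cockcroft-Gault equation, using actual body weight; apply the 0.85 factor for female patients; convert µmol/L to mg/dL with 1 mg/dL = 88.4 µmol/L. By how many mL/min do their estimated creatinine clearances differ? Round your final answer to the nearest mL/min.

Patient A: SCr = 306 / 88.4 = 3.462 mg/dL
Patient A: CrCl = (140 − 88) × 86.6 / (72 × 3.462) × 0.85 = 4503.2 / 249.26 × 0.85 ≈ 15.4 mL/min
Patient B: SCr = 115 / 88.4 = 1.301 mg/dL
Patient B: CrCl = (140 − 29) × 79 / (72 × 1.301) × 0.85 = 8769.0 / 93.67 × 0.85 ≈ 79.6 mL/min
|15.4 − 79.6| = 64.2 mL/min

64 mL/min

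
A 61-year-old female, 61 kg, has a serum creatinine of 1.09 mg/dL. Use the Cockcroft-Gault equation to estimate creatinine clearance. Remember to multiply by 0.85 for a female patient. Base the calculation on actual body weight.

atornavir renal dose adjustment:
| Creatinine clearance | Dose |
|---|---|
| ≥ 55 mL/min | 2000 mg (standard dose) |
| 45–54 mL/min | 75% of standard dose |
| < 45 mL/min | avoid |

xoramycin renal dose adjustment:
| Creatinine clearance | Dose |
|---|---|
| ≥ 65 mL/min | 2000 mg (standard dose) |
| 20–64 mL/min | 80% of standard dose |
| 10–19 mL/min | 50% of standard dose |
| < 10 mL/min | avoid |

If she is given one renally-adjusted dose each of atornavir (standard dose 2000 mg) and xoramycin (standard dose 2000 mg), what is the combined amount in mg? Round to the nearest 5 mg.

3100 mg

CrCl = (140 − 61) × 61 / (72 × 1.09) × 0.85 = 4819.0 / 78.48 × 0.85 ≈ 52.2 mL/min
CrCl ≈ 52 mL/min.
atornavir: 45–54 mL/min → 75% of 2000 mg = 1500 mg.
xoramycin: 20–64 mL/min → 80% of 2000 mg = 1600 mg.
Total = 1500 + 1600 = 3100 mg.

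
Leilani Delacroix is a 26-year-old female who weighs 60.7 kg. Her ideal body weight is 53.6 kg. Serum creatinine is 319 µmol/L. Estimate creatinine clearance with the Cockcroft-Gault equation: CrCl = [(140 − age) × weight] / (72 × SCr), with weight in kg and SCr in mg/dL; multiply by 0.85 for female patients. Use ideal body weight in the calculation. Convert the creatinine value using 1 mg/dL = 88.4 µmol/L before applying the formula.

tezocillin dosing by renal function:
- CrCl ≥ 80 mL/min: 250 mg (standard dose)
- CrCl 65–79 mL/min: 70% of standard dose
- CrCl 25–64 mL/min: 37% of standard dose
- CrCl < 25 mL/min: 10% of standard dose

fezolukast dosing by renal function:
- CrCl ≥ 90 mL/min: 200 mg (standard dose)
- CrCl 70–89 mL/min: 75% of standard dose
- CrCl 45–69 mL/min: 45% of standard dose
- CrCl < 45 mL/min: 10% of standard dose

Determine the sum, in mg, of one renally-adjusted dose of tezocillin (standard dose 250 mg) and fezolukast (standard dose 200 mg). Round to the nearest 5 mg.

45 mg

SCr = 319 / 88.4 = 3.609 mg/dL
CrCl = (140 − 26) × 53.6 / (72 × 3.609) × 0.85 = 6110.4 / 259.85 × 0.85 ≈ 20.0 mL/min
CrCl ≈ 20 mL/min.
tezocillin: < 25 mL/min → 10% of 250 mg = 25 mg.
fezolukast: < 45 mL/min → 10% of 200 mg = 20 mg.
Total = 25 + 20 = 45 mg.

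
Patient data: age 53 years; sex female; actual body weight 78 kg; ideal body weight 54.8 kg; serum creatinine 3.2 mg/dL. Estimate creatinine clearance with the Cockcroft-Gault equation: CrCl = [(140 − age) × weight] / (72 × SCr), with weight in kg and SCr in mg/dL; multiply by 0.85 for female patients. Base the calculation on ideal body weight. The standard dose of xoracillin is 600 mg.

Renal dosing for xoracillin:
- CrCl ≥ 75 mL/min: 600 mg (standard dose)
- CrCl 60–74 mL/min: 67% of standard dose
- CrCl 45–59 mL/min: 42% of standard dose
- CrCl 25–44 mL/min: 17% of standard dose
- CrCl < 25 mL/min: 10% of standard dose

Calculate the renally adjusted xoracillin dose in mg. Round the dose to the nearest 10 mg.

60 mg

CrCl = (140 − 53) × 54.8 / (72 × 3.2) × 0.85 = 4767.6 / 230.40 × 0.85 ≈ 17.6 mL/min
CrCl ≈ 18 mL/min → bracket < 25 mL/min.
10% of 600 mg = 60 mg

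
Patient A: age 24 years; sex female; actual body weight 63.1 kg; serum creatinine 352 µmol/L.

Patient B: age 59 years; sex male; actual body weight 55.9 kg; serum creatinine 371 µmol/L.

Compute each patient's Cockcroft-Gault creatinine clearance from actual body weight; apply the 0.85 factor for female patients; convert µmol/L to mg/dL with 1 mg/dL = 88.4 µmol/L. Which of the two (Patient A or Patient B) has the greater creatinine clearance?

Patient A

Patient A: SCr = 352 / 88.4 = 3.982 mg/dL
Patient A: CrCl = (140 − 24) × 63.1 / (72 × 3.982) × 0.85 = 7319.6 / 286.70 × 0.85 ≈ 21.7 mL/min
Patient B: SCr = 371 / 88.4 = 4.197 mg/dL
Patient B: CrCl = (140 − 59) × 55.9 / (72 × 4.197) = 4527.9 / 302.18 ≈ 15.0 mL/min
21.7 vs 15.0 mL/min → Patient A is higher.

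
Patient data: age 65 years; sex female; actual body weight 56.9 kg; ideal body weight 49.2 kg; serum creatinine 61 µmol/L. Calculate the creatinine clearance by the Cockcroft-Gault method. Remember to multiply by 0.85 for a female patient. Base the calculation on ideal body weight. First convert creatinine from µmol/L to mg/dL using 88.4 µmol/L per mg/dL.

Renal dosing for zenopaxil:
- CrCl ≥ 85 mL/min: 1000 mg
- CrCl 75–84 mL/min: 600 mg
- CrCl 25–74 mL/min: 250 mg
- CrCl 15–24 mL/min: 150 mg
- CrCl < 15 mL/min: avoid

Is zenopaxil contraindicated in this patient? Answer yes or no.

SCr = 61 / 88.4 = 0.69 mg/dL
CrCl = (140 − 65) × 49.2 / (72 × 0.69) × 0.85 = 3690.0 / 49.68 × 0.85 ≈ 63.1 mL/min
CrCl ≈ 63 mL/min, which is ≥ 15 mL/min.

no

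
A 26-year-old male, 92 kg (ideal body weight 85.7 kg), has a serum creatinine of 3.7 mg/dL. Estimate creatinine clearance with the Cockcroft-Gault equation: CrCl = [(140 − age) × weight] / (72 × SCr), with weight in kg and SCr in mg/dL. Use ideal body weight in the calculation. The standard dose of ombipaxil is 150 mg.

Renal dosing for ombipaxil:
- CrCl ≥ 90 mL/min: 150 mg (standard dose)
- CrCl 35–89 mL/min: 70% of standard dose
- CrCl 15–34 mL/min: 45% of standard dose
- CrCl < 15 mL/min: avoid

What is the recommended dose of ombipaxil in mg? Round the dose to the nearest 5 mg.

105 mg

CrCl = (140 − 26) × 85.7 / (72 × 3.7) = 9769.8 / 266.40 ≈ 36.7 mL/min
CrCl ≈ 37 mL/min → bracket 35–89 mL/min.
70% of 150 mg = 105 mg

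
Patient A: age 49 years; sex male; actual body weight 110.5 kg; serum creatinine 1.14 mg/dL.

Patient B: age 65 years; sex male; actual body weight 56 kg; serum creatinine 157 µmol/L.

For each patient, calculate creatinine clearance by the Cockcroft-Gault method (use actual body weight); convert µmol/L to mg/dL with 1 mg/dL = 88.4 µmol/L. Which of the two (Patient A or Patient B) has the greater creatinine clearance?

Patient A

Patient A: CrCl = (140 − 49) × 110.5 / (72 × 1.14) = 10055.5 / 82.08 ≈ 122.5 mL/min
Patient B: SCr = 157 / 88.4 = 1.776 mg/dL
Patient B: CrCl = (140 − 65) × 56 / (72 × 1.776) = 4200.0 / 127.87 ≈ 32.8 mL/min
122.5 vs 32.8 mL/min → Patient A is higher.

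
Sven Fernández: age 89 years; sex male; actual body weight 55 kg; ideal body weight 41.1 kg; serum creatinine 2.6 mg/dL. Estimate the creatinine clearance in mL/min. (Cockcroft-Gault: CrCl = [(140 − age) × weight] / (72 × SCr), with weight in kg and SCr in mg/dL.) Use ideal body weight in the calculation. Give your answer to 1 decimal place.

CrCl = (140 − 89) × 41.1 / (72 × 2.6) = 2096.1 / 187.20 ≈ 11.2 mL/min

11.2 mL/min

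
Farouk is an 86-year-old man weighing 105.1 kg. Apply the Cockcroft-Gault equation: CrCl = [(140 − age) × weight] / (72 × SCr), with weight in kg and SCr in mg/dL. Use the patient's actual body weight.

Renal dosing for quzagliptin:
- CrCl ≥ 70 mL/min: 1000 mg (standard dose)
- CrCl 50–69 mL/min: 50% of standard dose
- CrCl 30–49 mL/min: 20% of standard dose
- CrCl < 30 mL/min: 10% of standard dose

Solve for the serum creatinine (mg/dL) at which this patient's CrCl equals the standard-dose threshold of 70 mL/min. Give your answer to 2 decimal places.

1.13 mg/dL

Standard dose requires CrCl ≥ 70 mL/min.
Set (140 − 86) × 105.1 / (72 × SCr) = 70
SCr = (140 − 86) × 105.1 / (72 × 70) = 1.126 mg/dL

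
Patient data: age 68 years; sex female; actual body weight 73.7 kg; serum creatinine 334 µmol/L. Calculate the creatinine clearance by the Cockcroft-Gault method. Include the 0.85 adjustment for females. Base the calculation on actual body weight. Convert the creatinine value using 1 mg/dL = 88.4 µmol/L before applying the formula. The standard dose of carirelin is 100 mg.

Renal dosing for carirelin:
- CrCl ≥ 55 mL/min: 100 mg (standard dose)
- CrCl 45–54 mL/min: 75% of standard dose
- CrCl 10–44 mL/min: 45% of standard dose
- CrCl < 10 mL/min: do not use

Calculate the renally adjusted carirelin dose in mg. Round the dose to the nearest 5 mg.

45 mg

SCr = 334 / 88.4 = 3.778 mg/dL
CrCl = (140 − 68) × 73.7 / (72 × 3.778) × 0.85 = 5306.4 / 272.02 × 0.85 ≈ 16.6 mL/min
CrCl ≈ 17 mL/min → bracket 10–44 mL/min.
45% of 100 mg = 45 mg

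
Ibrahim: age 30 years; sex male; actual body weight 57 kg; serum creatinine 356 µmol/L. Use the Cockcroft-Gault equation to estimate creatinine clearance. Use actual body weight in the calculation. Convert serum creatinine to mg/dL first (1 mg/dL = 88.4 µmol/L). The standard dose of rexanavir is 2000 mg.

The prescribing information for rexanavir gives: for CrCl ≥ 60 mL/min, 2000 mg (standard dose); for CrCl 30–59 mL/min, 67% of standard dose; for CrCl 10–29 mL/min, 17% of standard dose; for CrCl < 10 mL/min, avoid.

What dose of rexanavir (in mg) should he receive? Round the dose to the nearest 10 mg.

340 mg

SCr = 356 / 88.4 = 4.027 mg/dL
CrCl = (140 − 30) × 57 / (72 × 4.027) = 6270.0 / 289.94 ≈ 21.6 mL/min
CrCl ≈ 22 mL/min → bracket 10–29 mL/min.
17% of 2000 mg = 340 mg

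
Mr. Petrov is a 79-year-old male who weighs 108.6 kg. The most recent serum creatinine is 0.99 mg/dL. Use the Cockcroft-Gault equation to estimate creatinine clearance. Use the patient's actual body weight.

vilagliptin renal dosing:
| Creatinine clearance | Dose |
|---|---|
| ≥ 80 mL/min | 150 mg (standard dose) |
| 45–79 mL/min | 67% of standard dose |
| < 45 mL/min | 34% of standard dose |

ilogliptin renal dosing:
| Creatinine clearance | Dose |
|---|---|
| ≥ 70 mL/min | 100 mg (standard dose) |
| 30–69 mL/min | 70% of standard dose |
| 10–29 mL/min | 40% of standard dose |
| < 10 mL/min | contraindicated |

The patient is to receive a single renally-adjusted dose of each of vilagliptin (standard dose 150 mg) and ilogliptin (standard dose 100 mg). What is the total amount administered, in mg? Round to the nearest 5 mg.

250 mg

CrCl = (140 − 79) × 108.6 / (72 × 0.99) = 6624.6 / 71.28 ≈ 92.9 mL/min
CrCl ≈ 93 mL/min.
vilagliptin: ≥ 80 mL/min → 100% of 150 mg = 150 mg.
ilogliptin: ≥ 70 mL/min → 100% of 100 mg = 100 mg.
Total = 150 + 100 = 250 mg.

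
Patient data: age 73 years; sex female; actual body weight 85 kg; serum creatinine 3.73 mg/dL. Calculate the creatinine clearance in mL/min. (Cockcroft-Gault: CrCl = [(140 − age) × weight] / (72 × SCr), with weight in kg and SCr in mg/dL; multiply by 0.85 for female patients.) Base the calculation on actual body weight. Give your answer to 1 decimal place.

18.0 mL/min

CrCl = (140 − 73) × 85 / (72 × 3.73) × 0.85 = 5695.0 / 268.56 × 0.85 ≈ 18.0 mL/min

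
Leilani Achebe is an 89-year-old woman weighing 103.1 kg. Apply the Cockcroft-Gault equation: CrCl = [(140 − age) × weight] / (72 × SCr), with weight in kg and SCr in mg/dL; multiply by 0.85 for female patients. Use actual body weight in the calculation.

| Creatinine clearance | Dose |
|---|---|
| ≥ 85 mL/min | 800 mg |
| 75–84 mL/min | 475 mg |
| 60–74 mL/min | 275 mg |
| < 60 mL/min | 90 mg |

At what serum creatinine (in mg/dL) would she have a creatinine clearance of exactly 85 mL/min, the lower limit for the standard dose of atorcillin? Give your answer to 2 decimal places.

Standard dose requires CrCl ≥ 85 mL/min.
Set (140 − 89) × 103.1 × 0.85 / (72 × SCr) = 85
SCr = (140 − 89) × 103.1 × 0.85 / (72 × 85) = 0.730 mg/dL

0.73 mg/dL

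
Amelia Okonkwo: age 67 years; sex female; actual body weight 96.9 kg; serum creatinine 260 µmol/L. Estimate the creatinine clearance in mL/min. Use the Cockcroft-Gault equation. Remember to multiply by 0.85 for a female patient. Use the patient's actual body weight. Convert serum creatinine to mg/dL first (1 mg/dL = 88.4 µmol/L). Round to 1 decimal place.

SCr = 260 / 88.4 = 2.941 mg/dL
CrCl = (140 − 67) × 96.9 / (72 × 2.941) × 0.85 = 7073.7 / 211.75 × 0.85 ≈ 28.4 mL/min

28.4 mL/min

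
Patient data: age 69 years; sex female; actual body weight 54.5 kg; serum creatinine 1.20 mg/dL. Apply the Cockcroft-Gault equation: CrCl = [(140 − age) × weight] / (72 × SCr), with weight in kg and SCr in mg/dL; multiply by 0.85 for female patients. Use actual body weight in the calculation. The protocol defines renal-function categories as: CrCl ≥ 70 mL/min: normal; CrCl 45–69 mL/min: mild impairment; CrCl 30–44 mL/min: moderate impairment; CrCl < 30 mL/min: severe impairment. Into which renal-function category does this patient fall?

CrCl = (140 − 69) × 54.5 / (72 × 1.2) × 0.85 = 3869.5 / 86.40 × 0.85 ≈ 38.1 mL/min
38 mL/min falls in the 'moderate impairment' range.

moderate impairment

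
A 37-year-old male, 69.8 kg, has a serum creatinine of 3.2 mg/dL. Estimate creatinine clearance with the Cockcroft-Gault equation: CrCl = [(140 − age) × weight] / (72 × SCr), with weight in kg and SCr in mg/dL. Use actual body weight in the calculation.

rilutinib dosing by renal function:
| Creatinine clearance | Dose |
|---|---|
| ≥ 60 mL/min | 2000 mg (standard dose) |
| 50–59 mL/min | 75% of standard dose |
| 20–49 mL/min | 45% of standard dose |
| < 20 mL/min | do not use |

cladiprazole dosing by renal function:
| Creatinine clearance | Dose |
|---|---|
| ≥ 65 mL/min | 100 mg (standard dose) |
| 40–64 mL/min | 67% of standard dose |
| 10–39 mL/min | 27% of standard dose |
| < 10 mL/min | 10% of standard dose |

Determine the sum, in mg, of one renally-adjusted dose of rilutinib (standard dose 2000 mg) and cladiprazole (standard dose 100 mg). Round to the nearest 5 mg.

925 mg

CrCl = (140 − 37) × 69.8 / (72 × 3.2) = 7189.4 / 230.40 ≈ 31.2 mL/min
CrCl ≈ 31 mL/min.
rilutinib: 20–49 mL/min → 45% of 2000 mg = 900 mg.
cladiprazole: 10–39 mL/min → 27% of 100 mg = 27 mg.
Total = 900 + 27 = 927 mg.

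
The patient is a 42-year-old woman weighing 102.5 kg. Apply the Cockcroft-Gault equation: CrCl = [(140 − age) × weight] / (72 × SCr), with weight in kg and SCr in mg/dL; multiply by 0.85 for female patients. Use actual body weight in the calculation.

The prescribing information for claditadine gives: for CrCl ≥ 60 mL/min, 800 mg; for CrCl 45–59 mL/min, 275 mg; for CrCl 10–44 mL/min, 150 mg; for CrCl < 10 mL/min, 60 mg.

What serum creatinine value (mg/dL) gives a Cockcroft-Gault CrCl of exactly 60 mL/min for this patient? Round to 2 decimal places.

1.98 mg/dL

Standard dose requires CrCl ≥ 60 mL/min.
Set (140 − 42) × 102.5 × 0.85 / (72 × SCr) = 60
SCr = (140 − 42) × 102.5 × 0.85 / (72 × 60) = 1.976 mg/dL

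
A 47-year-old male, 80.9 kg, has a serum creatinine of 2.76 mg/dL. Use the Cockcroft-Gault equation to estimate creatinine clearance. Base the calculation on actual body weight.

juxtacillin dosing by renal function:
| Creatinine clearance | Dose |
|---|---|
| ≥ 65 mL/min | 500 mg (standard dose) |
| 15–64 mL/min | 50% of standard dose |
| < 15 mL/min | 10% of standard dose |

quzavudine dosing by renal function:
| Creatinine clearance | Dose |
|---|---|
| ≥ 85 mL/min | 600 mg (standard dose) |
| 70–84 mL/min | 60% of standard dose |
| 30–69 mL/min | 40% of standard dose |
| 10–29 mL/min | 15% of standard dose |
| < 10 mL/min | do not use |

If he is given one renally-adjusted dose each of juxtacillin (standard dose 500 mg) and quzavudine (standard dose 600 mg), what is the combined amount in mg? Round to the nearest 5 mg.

CrCl = (140 − 47) × 80.9 / (72 × 2.76) = 7523.7 / 198.72 ≈ 37.9 mL/min
CrCl ≈ 38 mL/min.
juxtacillin: 15–64 mL/min → 50% of 500 mg = 250 mg.
quzavudine: 30–69 mL/min → 40% of 600 mg = 240 mg.
Total = 250 + 240 = 490 mg.

490 mg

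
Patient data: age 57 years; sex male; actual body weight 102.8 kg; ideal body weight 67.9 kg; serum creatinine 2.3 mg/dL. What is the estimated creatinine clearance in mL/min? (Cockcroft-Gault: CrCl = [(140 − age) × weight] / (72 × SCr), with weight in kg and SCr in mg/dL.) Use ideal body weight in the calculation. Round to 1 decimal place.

CrCl = (140 − 57) × 67.9 / (72 × 2.3) = 5635.7 / 165.60 ≈ 34.0 mL/min

34.0 mL/min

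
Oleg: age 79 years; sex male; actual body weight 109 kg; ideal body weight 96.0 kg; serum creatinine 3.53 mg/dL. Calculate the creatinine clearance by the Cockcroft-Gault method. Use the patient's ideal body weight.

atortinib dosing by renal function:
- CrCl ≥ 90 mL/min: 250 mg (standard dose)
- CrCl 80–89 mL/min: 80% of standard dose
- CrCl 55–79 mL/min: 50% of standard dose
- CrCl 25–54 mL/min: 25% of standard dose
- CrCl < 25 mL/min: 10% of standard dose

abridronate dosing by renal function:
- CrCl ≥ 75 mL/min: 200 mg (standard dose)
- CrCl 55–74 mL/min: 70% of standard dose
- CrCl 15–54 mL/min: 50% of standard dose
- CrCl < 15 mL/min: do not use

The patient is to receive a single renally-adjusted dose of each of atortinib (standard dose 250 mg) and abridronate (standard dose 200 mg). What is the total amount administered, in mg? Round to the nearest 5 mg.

CrCl = (140 − 79) × 96 / (72 × 3.53) = 5856.0 / 254.16 ≈ 23.0 mL/min
CrCl ≈ 23 mL/min.
atortinib: < 25 mL/min → 10% of 250 mg = 25 mg.
abridronate: 15–54 mL/min → 50% of 200 mg = 100 mg.
Total = 25 + 100 = 125 mg.

125 mg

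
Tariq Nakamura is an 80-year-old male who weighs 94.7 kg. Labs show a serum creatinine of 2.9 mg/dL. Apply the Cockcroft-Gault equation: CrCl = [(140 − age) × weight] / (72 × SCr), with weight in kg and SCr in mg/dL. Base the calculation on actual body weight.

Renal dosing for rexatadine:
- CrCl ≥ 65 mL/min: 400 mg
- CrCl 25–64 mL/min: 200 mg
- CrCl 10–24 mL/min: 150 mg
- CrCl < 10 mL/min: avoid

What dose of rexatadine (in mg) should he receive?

200 mg

CrCl = (140 − 80) × 94.7 / (72 × 2.9) = 5682.0 / 208.80 ≈ 27.2 mL/min
CrCl ≈ 27 mL/min → bracket 25–64 mL/min.
Dose for this bracket: 200 mg.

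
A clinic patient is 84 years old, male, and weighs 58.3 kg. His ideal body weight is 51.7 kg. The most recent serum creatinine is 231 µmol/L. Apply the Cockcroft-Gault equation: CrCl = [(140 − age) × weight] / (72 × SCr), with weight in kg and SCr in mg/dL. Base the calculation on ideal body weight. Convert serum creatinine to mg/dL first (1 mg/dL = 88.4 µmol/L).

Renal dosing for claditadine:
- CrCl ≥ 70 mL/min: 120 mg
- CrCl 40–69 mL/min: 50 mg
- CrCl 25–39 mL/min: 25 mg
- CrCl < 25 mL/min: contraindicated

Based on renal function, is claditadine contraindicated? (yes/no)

SCr = 231 / 88.4 = 2.613 mg/dL
CrCl = (140 − 84) × 51.7 / (72 × 2.613) = 2895.2 / 188.14 ≈ 15.4 mL/min
CrCl ≈ 15 mL/min, which is < 25 mL/min.

yes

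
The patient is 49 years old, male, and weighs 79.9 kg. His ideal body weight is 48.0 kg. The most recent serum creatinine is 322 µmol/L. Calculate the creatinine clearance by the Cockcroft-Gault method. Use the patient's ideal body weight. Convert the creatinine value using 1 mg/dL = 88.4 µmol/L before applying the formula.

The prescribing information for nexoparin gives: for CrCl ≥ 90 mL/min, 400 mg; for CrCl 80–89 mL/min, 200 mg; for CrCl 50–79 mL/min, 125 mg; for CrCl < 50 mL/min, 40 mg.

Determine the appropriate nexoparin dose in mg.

40 mg

SCr = 322 / 88.4 = 3.643 mg/dL
CrCl = (140 − 49) × 48 / (72 × 3.643) = 4368.0 / 262.30 ≈ 16.7 mL/min
CrCl ≈ 17 mL/min → bracket < 50 mL/min.
Dose for this bracket: 40 mg.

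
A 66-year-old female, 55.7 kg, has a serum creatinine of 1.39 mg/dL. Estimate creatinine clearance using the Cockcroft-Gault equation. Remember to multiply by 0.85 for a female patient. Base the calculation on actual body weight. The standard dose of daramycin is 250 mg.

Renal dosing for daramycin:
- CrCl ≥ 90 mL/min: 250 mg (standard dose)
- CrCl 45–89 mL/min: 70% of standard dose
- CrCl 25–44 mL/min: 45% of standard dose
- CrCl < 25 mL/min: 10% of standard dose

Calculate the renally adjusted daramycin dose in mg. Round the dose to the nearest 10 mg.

CrCl = (140 − 66) × 55.7 / (72 × 1.39) × 0.85 = 4121.8 / 100.08 × 0.85 ≈ 35.0 mL/min
CrCl ≈ 35 mL/min → bracket 25–44 mL/min.
45% of 250 mg = 112.5 mg → 110 mg

110 mg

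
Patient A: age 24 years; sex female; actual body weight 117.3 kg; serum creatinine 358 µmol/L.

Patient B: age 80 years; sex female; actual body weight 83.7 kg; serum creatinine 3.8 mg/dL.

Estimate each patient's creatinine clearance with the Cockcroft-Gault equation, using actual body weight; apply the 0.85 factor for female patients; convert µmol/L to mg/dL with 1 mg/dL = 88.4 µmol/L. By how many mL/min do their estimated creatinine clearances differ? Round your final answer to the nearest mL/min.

24 mL/min

Patient A: SCr = 358 / 88.4 = 4.05 mg/dL
Patient A: CrCl = (140 − 24) × 117.3 / (72 × 4.05) × 0.85 = 13606.8 / 291.60 × 0.85 ≈ 39.7 mL/min
Patient B: CrCl = (140 − 80) × 83.7 / (72 × 3.8) × 0.85 = 5022.0 / 273.60 × 0.85 ≈ 15.6 mL/min
|39.7 − 15.6| = 24.1 mL/min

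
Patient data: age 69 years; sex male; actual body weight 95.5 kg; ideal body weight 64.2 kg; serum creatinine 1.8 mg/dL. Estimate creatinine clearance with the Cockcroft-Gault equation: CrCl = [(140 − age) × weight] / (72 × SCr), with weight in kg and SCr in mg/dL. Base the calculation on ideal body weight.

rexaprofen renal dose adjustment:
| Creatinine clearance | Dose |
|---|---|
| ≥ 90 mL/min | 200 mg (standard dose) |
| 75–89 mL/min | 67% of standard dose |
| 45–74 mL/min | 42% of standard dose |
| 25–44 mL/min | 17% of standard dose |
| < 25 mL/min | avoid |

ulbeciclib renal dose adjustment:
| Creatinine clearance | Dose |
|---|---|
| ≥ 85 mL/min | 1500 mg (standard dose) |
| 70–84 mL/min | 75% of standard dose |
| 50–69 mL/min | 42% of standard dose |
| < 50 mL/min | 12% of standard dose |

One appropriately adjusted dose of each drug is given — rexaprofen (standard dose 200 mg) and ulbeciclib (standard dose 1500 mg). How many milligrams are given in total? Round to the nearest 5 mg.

CrCl = (140 − 69) × 64.2 / (72 × 1.8) = 4558.2 / 129.60 ≈ 35.2 mL/min
CrCl ≈ 35 mL/min.
rexaprofen: 25–44 mL/min → 17% of 200 mg = 34 mg.
ulbeciclib: < 50 mL/min → 12% of 1500 mg = 180 mg.
Total = 34 + 180 = 214 mg.

215 mg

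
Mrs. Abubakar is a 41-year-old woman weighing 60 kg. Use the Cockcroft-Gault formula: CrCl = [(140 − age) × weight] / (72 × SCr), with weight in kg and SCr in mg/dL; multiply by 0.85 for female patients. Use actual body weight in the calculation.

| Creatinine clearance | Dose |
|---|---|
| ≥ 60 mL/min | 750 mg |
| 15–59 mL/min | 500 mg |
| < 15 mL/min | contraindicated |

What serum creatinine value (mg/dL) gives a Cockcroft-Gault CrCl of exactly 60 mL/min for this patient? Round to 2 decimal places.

Standard dose requires CrCl ≥ 60 mL/min.
Set (140 − 41) × 60 × 0.85 / (72 × SCr) = 60
SCr = (140 − 41) × 60 × 0.85 / (72 × 60) = 1.169 mg/dL

1.17 mg/dL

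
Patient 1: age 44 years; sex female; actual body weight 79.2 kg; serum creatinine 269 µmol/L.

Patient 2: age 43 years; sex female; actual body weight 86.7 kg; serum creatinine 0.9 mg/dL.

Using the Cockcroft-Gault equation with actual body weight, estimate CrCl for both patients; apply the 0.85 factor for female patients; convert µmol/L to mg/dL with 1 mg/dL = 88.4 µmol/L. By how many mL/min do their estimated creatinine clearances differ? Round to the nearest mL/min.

Patient 1: SCr = 269 / 88.4 = 3.043 mg/dL
Patient 1: CrCl = (140 − 44) × 79.2 / (72 × 3.043) × 0.85 = 7603.2 / 219.10 × 0.85 ≈ 29.5 mL/min
Patient 2: CrCl = (140 − 43) × 86.7 / (72 × 0.9) × 0.85 = 8409.9 / 64.80 × 0.85 ≈ 110.3 mL/min
|29.5 − 110.3| = 80.8 mL/min

81 mL/min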